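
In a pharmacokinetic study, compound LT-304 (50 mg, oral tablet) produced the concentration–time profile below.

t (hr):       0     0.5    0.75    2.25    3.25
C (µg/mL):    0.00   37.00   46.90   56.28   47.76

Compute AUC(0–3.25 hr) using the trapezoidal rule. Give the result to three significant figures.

Trapezoidal AUC_0→3.25:
  [0→0.5]: (0.00+37.00)/2 × 0.5 = 9.25
  [0.5→0.75]: (37.00+46.90)/2 × 0.25 = 10.4875
  [0.75→2.25]: (46.90+56.28)/2 × 1.5 = 77.385
  [2.25→3.25]: (56.28+47.76)/2 × 1 = 52.02
  Sum = 149.1425 µg/mL·hr

AUC = 149 µg/mL·hr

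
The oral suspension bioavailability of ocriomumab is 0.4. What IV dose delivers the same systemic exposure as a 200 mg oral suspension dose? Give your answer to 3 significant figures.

D_iv = 80.0 mg

Systemic exposure from an extravascular dose = F × D_ev, so the equivalent IV dose is F × D_ev.
D_iv = F × D_ev = 0.4 × 200 = 80 mg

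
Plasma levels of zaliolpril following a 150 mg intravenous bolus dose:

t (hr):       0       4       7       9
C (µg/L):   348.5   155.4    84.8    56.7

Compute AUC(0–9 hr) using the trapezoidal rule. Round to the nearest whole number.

AUC = 1510 µg/L·hr

Trapezoidal AUC_0→9:
  [0→4]: (348.5+155.4)/2 × 4 = 1007.8
  [4→7]: (155.4+84.8)/2 × 3 = 360.3
  [7→9]: (84.8+56.7)/2 × 2 = 141.5
  Sum = 1509.6 µg/L·hr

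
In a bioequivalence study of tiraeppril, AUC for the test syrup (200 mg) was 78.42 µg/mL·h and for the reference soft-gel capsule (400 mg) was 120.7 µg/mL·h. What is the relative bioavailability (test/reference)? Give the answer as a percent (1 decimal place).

F_rel = (AUC_test/D_test) / (AUC_ref/D_ref)
      = (78.42/200) / (120.7/400)
      = 0.3921 / 0.30175 = 1.2994 = 129.94%

F_rel = 129.9%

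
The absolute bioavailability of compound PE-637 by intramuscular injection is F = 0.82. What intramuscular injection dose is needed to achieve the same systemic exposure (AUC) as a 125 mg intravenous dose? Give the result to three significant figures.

For equal systemic exposure: F × D_ev = D_iv
D_ev = D_iv / F = 125 / 0.82 = 152.439 mg

D_intramuscular = 152 mg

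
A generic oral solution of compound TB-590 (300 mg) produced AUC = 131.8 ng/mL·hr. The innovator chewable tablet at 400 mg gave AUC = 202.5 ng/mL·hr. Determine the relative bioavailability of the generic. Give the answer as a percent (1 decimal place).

F_rel = 86.8%

F_rel = (AUC_test/D_test) / (AUC_ref/D_ref)
      = (131.8/300) / (202.5/400)
      = 0.439333 / 0.50625 = 0.8678 = 86.78%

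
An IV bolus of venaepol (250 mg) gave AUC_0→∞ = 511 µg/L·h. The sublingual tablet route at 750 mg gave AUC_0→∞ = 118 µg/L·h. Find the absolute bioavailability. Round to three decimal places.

F = 0.077

F = (AUC_ev / D_ev) / (AUC_iv / D_iv)
  = (118/750) / (511/250)
  = 0.157333 / 2.044 = 0.0770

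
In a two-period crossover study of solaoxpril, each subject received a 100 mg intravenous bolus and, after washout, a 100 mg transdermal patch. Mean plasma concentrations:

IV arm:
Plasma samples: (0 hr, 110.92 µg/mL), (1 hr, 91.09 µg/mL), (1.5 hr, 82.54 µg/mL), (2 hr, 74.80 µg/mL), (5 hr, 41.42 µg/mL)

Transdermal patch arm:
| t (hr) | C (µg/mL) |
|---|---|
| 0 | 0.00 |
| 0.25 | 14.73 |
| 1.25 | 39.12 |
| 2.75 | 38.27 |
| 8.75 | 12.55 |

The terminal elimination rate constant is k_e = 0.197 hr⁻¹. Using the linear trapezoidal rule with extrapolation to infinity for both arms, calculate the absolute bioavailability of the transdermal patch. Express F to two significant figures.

Trapezoidal AUC_0→5 (IV):
  [0→1]: (110.92+91.09)/2 × 1 = 101.005
  [1→1.5]: (91.09+82.54)/2 × 0.5 = 43.4075
  [1.5→2]: (82.54+74.80)/2 × 0.5 = 39.335
  [2→5]: (74.80+41.42)/2 × 3 = 174.33
  Sum = 358.0775 µg/mL·hr
IV tail: 41.42/0.197 = 210.254; AUC_iv,0→∞ = 358.0775 + 210.254 = 568.3315 µg/mL·hr
Trapezoidal AUC_0→8.75 (transdermal patch):
  [0→0.25]: (0.00+14.73)/2 × 0.25 = 1.84125
  [0.25→1.25]: (14.73+39.12)/2 × 1 = 26.925
  [1.25→2.75]: (39.12+38.27)/2 × 1.5 = 58.0425
  [2.75→8.75]: (38.27+12.55)/2 × 6 = 152.46
  Sum = 239.26875 µg/mL·hr
transdermal patch tail: 12.55/0.197 = 63.706; AUC_ev,0→∞ = 239.26875 + 63.706 = 302.97475 µg/mL·hr
F = (AUC_ev/D_ev)/(AUC_iv/D_iv) = (302.97475/100)/(568.3315/100) = 3.0297475/5.683315 = 0.5331

F = 0.53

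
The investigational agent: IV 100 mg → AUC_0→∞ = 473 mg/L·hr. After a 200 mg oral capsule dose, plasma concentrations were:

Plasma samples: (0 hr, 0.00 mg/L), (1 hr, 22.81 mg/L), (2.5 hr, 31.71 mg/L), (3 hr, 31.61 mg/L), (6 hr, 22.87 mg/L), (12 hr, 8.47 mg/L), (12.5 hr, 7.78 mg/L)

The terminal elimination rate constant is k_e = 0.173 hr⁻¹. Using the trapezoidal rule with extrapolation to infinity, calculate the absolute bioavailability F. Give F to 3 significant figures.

Trapezoidal AUC_0→12.5 (oral capsule):
  [0→1]: (0.00+22.81)/2 × 1 = 11.405
  [1→2.5]: (22.81+31.71)/2 × 1.5 = 40.89
  [2.5→3]: (31.71+31.61)/2 × 0.5 = 15.83
  [3→6]: (31.61+22.87)/2 × 3 = 81.72
  [6→12]: (22.87+8.47)/2 × 6 = 94.02
  [12→12.5]: (8.47+7.78)/2 × 0.5 = 4.0625
  Sum = 247.9275 mg/L·hr
Tail: C_last/k_e = 7.78/0.173 = 44.971
AUC_0→∞ (oral capsule) = 247.9275 + 44.971 = 292.8985 mg/L·hr
F = (AUC_ev/D_ev)/(AUC_iv/D_iv) = (292.8985/200)/(473/100) = 1.4644925/4.73 = 0.3096

F = 0.310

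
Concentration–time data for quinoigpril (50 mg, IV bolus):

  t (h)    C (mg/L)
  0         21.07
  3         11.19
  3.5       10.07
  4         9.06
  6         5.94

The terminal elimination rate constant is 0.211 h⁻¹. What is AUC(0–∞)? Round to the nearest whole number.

Trapezoidal AUC_0→6:
  [0→3]: (21.07+11.19)/2 × 3 = 48.39
  [3→3.5]: (11.19+10.07)/2 × 0.5 = 5.315
  [3.5→4]: (10.07+9.06)/2 × 0.5 = 4.7825
  [4→6]: (9.06+5.94)/2 × 2 = 15.0
  Sum = 73.4875 mg/L·h
Extrapolated tail: C_last / k_e = 5.94 / 0.211 = 28.152
AUC_0→∞ = 73.4875 + 28.152 = 101.6395 mg/L·h

AUC = 102 mg/L·h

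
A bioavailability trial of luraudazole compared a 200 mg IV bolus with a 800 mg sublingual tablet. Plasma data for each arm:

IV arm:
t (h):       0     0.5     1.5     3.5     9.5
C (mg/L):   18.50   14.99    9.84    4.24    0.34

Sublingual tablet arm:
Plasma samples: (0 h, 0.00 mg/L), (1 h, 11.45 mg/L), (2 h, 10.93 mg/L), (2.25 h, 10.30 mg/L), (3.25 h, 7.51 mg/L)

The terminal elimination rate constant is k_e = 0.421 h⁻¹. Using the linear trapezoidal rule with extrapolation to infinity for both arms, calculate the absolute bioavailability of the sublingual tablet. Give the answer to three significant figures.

Trapezoidal AUC_0→9.5 (IV):
  [0→0.5]: (18.50+14.99)/2 × 0.5 = 8.3725
  [0.5→1.5]: (14.99+9.84)/2 × 1 = 12.415
  [1.5→3.5]: (9.84+4.24)/2 × 2 = 14.08
  [3.5→9.5]: (4.24+0.34)/2 × 6 = 13.74
  Sum = 48.6075 mg/L·h
IV tail: 0.34/0.421 = 0.808; AUC_iv,0→∞ = 48.6075 + 0.808 = 49.4155 mg/L·h
Trapezoidal AUC_0→3.25 (sublingual tablet):
  [0→1]: (0.00+11.45)/2 × 1 = 5.725
  [1→2]: (11.45+10.93)/2 × 1 = 11.19
  [2→2.25]: (10.93+10.30)/2 × 0.25 = 2.65375
  [2.25→3.25]: (10.30+7.51)/2 × 1 = 8.905
  Sum = 28.47375 mg/L·h
sublingual tablet tail: 7.51/0.421 = 17.838; AUC_ev,0→∞ = 28.47375 + 17.838 = 46.31175 mg/L·h
F = (AUC_ev/D_ev)/(AUC_iv/D_iv) = (46.31175/800)/(49.4155/200) = 0.0578897/0.2470775 = 0.2343

F = 0.234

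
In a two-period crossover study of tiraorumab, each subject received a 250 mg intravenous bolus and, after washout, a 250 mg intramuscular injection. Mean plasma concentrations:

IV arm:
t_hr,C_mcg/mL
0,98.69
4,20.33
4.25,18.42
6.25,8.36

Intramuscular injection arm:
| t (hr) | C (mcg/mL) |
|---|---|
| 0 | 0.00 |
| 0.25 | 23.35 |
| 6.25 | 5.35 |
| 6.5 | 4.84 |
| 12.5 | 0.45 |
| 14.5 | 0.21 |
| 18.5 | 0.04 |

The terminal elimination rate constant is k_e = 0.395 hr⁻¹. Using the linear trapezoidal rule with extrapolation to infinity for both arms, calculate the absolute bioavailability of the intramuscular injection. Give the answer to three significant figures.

F = 0.369

Trapezoidal AUC_0→6.25 (IV):
  [0→4]: (98.69+20.33)/2 × 4 = 238.04
  [4→4.25]: (20.33+18.42)/2 × 0.25 = 4.84375
  [4.25→6.25]: (18.42+8.36)/2 × 2 = 26.78
  Sum = 269.66375 mcg/mL·hr
IV tail: 8.36/0.395 = 21.165; AUC_iv,0→∞ = 269.66375 + 21.165 = 290.82875 mcg/mL·hr
Trapezoidal AUC_0→18.5 (intramuscular injection):
  [0→0.25]: (0.00+23.35)/2 × 0.25 = 2.91875
  [0.25→6.25]: (23.35+5.35)/2 × 6 = 86.1
  [6.25→6.5]: (5.35+4.84)/2 × 0.25 = 1.27375
  [6.5→12.5]: (4.84+0.45)/2 × 6 = 15.87
  [12.5→14.5]: (0.45+0.21)/2 × 2 = 0.66
  [14.5→18.5]: (0.21+0.04)/2 × 4 = 0.5
  Sum = 107.3225 mcg/mL·hr
intramuscular injection tail: 0.04/0.395 = 0.101; AUC_ev,0→∞ = 107.3225 + 0.101 = 107.4235 mcg/mL·hr
F = (AUC_ev/D_ev)/(AUC_iv/D_iv) = (107.4235/250)/(290.82875/250) = 0.429694/1.163315 = 0.3694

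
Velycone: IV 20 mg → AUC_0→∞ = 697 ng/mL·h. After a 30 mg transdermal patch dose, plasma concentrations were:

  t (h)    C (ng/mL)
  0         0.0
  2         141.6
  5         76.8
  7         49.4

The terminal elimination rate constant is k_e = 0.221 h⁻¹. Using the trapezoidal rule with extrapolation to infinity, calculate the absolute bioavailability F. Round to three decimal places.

Trapezoidal AUC_0→7 (transdermal patch):
  [0→2]: (0.0+141.6)/2 × 2 = 141.6
  [2→5]: (141.6+76.8)/2 × 3 = 327.6
  [5→7]: (76.8+49.4)/2 × 2 = 126.2
  Sum = 595.4 ng/mL·h
Tail: C_last/k_e = 49.4/0.221 = 223.529
AUC_0→∞ (transdermal patch) = 595.4 + 223.529 = 818.929 ng/mL·h
F = (AUC_ev/D_ev)/(AUC_iv/D_iv) = (818.929/30)/(697/20) = 27.2976/34.85 = 0.7833

F = 0.783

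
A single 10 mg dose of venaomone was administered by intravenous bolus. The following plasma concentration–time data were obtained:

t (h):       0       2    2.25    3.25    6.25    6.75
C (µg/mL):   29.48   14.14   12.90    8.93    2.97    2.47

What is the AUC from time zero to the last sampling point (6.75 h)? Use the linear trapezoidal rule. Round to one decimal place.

AUC = 77.1 µg/mL·h

Trapezoidal AUC_0→6.75:
  [0→2]: (29.48+14.14)/2 × 2 = 43.62
  [2→2.25]: (14.14+12.90)/2 × 0.25 = 3.38
  [2.25→3.25]: (12.90+8.93)/2 × 1 = 10.915
  [3.25→6.25]: (8.93+2.97)/2 × 3 = 17.85
  [6.25→6.75]: (2.97+2.47)/2 × 0.5 = 1.36
  Sum = 77.125 µg/mL·h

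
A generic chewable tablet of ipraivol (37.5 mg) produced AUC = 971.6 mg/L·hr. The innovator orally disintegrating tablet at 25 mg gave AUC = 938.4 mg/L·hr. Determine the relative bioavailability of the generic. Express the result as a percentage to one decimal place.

F_rel = (AUC_test/D_test) / (AUC_ref/D_ref)
      = (971.6/37.5) / (938.4/25)
      = 25.9093 / 37.536 = 0.6903 = 69.03%

F_rel = 69.0%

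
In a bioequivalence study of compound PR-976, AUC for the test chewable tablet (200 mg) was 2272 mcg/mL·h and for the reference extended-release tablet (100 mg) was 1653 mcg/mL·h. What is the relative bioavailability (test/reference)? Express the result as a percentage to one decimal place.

F_rel = 68.7%

F_rel = (AUC_test/D_test) / (AUC_ref/D_ref)
      = (2272/200) / (1653/100)
      = 11.36 / 16.53 = 0.6872 = 68.72%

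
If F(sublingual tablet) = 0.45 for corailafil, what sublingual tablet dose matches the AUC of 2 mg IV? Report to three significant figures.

For equal systemic exposure: F × D_ev = D_iv
D_ev = D_iv / F = 2 / 0.45 = 4.44444 mg

D_sublingual = 4.44 mg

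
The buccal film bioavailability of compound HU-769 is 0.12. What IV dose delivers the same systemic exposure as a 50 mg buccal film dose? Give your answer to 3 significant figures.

Systemic exposure from an extravascular dose = F × D_ev, so the equivalent IV dose is F × D_ev.
D_iv = F × D_ev = 0.12 × 50 = 6 mg

D_iv = 6.00 mg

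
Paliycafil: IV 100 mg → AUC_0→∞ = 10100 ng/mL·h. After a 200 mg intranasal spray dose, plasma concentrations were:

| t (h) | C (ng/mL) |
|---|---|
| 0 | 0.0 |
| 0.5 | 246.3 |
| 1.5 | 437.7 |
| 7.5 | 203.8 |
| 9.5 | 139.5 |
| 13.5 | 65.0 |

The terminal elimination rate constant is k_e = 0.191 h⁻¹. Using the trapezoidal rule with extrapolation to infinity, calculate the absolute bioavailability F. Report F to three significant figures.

F = 0.169

Trapezoidal AUC_0→13.5 (intranasal spray):
  [0→0.5]: (0.0+246.3)/2 × 0.5 = 61.575
  [0.5→1.5]: (246.3+437.7)/2 × 1 = 342.0
  [1.5→7.5]: (437.7+203.8)/2 × 6 = 1924.5
  [7.5→9.5]: (203.8+139.5)/2 × 2 = 343.3
  [9.5→13.5]: (139.5+65.0)/2 × 4 = 409.0
  Sum = 3080.375 ng/mL·h
Tail: C_last/k_e = 65.0/0.191 = 340.314
AUC_0→∞ (intranasal spray) = 3080.375 + 340.314 = 3420.689 ng/mL·h
F = (AUC_ev/D_ev)/(AUC_iv/D_iv) = (3420.689/200)/(10100/100) = 17.103445/101 = 0.1693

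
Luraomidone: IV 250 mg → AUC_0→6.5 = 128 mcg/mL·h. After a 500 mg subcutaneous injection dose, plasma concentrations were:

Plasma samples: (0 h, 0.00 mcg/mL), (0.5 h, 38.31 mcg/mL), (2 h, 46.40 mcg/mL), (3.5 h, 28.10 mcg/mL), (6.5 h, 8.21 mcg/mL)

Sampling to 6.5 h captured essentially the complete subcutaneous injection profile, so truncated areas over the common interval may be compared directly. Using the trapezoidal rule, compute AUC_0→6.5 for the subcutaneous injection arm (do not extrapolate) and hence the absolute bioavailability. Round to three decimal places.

F = 0.717

Trapezoidal AUC_0→6.5 (subcutaneous injection):
  [0→0.5]: (0.00+38.31)/2 × 0.5 = 9.5775
  [0.5→2]: (38.31+46.40)/2 × 1.5 = 63.5325
  [2→3.5]: (46.40+28.10)/2 × 1.5 = 55.875
  [3.5→6.5]: (28.10+8.21)/2 × 3 = 54.465
  Sum = 183.45 mcg/mL·h
F = (AUC_ev/D_ev)/(AUC_iv/D_iv) = (183.45/500)/(128/250) = 0.3669/0.512 = 0.7166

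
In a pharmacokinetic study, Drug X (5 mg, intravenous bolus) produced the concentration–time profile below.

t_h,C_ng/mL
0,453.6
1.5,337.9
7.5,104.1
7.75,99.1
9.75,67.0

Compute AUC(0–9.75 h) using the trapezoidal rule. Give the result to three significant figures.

Trapezoidal AUC_0→9.75:
  [0→1.5]: (453.6+337.9)/2 × 1.5 = 593.625
  [1.5→7.5]: (337.9+104.1)/2 × 6 = 1326.0
  [7.5→7.75]: (104.1+99.1)/2 × 0.25 = 25.4
  [7.75→9.75]: (99.1+67.0)/2 × 2 = 166.1
  Sum = 2111.125 ng/mL·h

AUC = 2110 ng/mL·h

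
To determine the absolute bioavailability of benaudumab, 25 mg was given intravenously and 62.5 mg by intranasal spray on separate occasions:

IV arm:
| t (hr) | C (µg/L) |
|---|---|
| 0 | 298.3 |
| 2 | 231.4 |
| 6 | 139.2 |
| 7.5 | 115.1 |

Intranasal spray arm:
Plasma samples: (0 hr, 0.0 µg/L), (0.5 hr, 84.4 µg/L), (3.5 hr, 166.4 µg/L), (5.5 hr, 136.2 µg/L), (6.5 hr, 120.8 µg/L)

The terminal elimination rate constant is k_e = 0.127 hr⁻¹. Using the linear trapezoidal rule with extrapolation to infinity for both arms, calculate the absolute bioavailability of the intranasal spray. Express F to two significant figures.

Trapezoidal AUC_0→7.5 (IV):
  [0→2]: (298.3+231.4)/2 × 2 = 529.7
  [2→6]: (231.4+139.2)/2 × 4 = 741.2
  [6→7.5]: (139.2+115.1)/2 × 1.5 = 190.725
  Sum = 1461.625 µg/L·hr
IV tail: 115.1/0.127 = 906.299; AUC_iv,0→∞ = 1461.625 + 906.299 = 2367.924 µg/L·hr
Trapezoidal AUC_0→6.5 (intranasal spray):
  [0→0.5]: (0.0+84.4)/2 × 0.5 = 21.1
  [0.5→3.5]: (84.4+166.4)/2 × 3 = 376.2
  [3.5→5.5]: (166.4+136.2)/2 × 2 = 302.6
  [5.5→6.5]: (136.2+120.8)/2 × 1 = 128.5
  Sum = 828.4 µg/L·hr
intranasal spray tail: 120.8/0.127 = 951.181; AUC_ev,0→∞ = 828.4 + 951.181 = 1779.581 µg/L·hr
F = (AUC_ev/D_ev)/(AUC_iv/D_iv) = (1779.581/62.5)/(2367.924/25) = 28.473296/94.71696 = 0.3006

F = 0.30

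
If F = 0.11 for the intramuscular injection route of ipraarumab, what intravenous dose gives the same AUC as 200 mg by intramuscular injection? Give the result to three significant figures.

Systemic exposure from an extravascular dose = F × D_ev, so the equivalent IV dose is F × D_ev.
D_iv = F × D_ev = 0.11 × 200 = 22 mg

D_iv = 22.0 mg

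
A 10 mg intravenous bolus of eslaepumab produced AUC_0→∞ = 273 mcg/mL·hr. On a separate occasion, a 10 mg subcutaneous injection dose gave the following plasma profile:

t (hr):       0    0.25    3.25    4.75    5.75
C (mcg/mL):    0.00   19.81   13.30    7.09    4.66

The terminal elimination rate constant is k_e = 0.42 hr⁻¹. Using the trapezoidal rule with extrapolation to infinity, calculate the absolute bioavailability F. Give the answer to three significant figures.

Trapezoidal AUC_0→5.75 (subcutaneous injection):
  [0→0.25]: (0.00+19.81)/2 × 0.25 = 2.47625
  [0.25→3.25]: (19.81+13.30)/2 × 3 = 49.665
  [3.25→4.75]: (13.30+7.09)/2 × 1.5 = 15.2925
  [4.75→5.75]: (7.09+4.66)/2 × 1 = 5.875
  Sum = 73.30875 mcg/mL·hr
Tail: C_last/k_e = 4.66/0.42 = 11.095
AUC_0→∞ (subcutaneous injection) = 73.30875 + 11.095 = 84.40375 mcg/mL·hr
F = (AUC_ev/D_ev)/(AUC_iv/D_iv) = (84.40375/10)/(273/10) = 8.440375/27.3 = 0.3092

F = 0.309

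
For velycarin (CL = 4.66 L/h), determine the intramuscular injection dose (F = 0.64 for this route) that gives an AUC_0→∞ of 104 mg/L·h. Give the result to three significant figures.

Dose = CL × AUC_0→∞ / F
     = 4.66 × 104 / 0.64 = 757.25 mg

Dose = 757 mg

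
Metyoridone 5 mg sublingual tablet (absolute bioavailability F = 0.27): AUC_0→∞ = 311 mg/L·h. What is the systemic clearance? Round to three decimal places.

CL = F × Dose / AUC_0→∞
   = 0.27 × 5 / 311 = 0.00434084 L/h

CL = 0.004 L/h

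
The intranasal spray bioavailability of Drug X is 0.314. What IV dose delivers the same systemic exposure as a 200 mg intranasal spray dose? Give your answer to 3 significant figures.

D_iv = 62.8 mg

Systemic exposure from an extravascular dose = F × D_ev, so the equivalent IV dose is F × D_ev.
D_iv = F × D_ev = 0.314 × 200 = 62.8 mg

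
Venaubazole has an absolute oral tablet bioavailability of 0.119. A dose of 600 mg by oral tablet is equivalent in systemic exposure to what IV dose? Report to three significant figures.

Systemic exposure from an extravascular dose = F × D_ev, so the equivalent IV dose is F × D_ev.
D_iv = F × D_ev = 0.119 × 600 = 71.4 mg

D_iv = 71.4 mg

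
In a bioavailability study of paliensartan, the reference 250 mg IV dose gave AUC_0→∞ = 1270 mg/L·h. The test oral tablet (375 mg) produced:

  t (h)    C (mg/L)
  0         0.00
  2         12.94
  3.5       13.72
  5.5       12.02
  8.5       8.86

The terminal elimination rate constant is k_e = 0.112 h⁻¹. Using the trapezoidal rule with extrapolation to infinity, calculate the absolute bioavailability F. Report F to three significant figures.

Trapezoidal AUC_0→8.5 (oral tablet):
  [0→2]: (0.00+12.94)/2 × 2 = 12.94
  [2→3.5]: (12.94+13.72)/2 × 1.5 = 19.995
  [3.5→5.5]: (13.72+12.02)/2 × 2 = 25.74
  [5.5→8.5]: (12.02+8.86)/2 × 3 = 31.32
  Sum = 89.995 mg/L·h
Tail: C_last/k_e = 8.86/0.112 = 79.107
AUC_0→∞ (oral tablet) = 89.995 + 79.107 = 169.102 mg/L·h
F = (AUC_ev/D_ev)/(AUC_iv/D_iv) = (169.102/375)/(1270/250) = 0.450939/5.08 = 0.0888

F = 0.0888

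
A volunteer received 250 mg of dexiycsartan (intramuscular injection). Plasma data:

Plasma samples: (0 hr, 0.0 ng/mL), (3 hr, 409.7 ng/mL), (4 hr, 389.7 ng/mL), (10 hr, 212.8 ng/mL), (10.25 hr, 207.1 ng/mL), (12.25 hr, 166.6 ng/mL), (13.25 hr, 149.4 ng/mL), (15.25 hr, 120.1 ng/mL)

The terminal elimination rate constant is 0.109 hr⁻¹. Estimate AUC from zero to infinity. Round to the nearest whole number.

AUC = 4777 ng/mL·hr

Trapezoidal AUC_0→15.25:
  [0→3]: (0.0+409.7)/2 × 3 = 614.55
  [3→4]: (409.7+389.7)/2 × 1 = 399.7
  [4→10]: (389.7+212.8)/2 × 6 = 1807.5
  [10→10.25]: (212.8+207.1)/2 × 0.25 = 52.4875
  [10.25→12.25]: (207.1+166.6)/2 × 2 = 373.7
  [12.25→13.25]: (166.6+149.4)/2 × 1 = 158.0
  [13.25→15.25]: (149.4+120.1)/2 × 2 = 269.5
  Sum = 3675.4375 ng/mL·hr
Extrapolated tail: C_last / k_e = 120.1 / 0.109 = 1101.835
AUC_0→∞ = 3675.4375 + 1101.835 = 4777.2725 ng/mL·hr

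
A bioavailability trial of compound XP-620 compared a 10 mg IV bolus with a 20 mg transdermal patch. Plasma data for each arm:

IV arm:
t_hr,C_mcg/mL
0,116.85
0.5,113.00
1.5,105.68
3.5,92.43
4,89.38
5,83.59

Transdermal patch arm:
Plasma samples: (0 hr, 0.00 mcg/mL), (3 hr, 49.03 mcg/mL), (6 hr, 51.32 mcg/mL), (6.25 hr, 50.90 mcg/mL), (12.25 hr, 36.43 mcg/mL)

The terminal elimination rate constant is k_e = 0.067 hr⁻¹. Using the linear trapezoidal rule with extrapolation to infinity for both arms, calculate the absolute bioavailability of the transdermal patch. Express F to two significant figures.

Trapezoidal AUC_0→5 (IV):
  [0→0.5]: (116.85+113.00)/2 × 0.5 = 57.4625
  [0.5→1.5]: (113.00+105.68)/2 × 1 = 109.34
  [1.5→3.5]: (105.68+92.43)/2 × 2 = 198.11
  [3.5→4]: (92.43+89.38)/2 × 0.5 = 45.4525
  [4→5]: (89.38+83.59)/2 × 1 = 86.485
  Sum = 496.85 mcg/mL·hr
IV tail: 83.59/0.067 = 1247.612; AUC_iv,0→∞ = 496.85 + 1247.612 = 1744.462 mcg/mL·hr
Trapezoidal AUC_0→12.25 (transdermal patch):
  [0→3]: (0.00+49.03)/2 × 3 = 73.545
  [3→6]: (49.03+51.32)/2 × 3 = 150.525
  [6→6.25]: (51.32+50.90)/2 × 0.25 = 12.7775
  [6.25→12.25]: (50.90+36.43)/2 × 6 = 261.99
  Sum = 498.8375 mcg/mL·hr
transdermal patch tail: 36.43/0.067 = 543.731; AUC_ev,0→∞ = 498.8375 + 543.731 = 1042.5685 mcg/mL·hr
F = (AUC_ev/D_ev)/(AUC_iv/D_iv) = (1042.5685/20)/(1744.462/10) = 52.128425/174.4462 = 0.2988

F = 0.30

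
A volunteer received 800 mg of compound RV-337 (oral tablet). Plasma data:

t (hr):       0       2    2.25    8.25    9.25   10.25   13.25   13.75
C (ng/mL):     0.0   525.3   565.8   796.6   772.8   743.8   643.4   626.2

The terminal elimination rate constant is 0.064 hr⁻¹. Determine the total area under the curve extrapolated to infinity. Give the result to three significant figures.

AUC = 18500 ng/mL·hr

Trapezoidal AUC_0→13.75:
  [0→2]: (0.0+525.3)/2 × 2 = 525.3
  [2→2.25]: (525.3+565.8)/2 × 0.25 = 136.3875
  [2.25→8.25]: (565.8+796.6)/2 × 6 = 4087.2
  [8.25→9.25]: (796.6+772.8)/2 × 1 = 784.7
  [9.25→10.25]: (772.8+743.8)/2 × 1 = 758.3
  [10.25→13.25]: (743.8+643.4)/2 × 3 = 2080.8
  [13.25→13.75]: (643.4+626.2)/2 × 0.5 = 317.4
  Sum = 8690.0875 ng/mL·hr
Extrapolated tail: C_last / k_e = 626.2 / 0.064 = 9784.375
AUC_0→∞ = 8690.0875 + 9784.375 = 18474.4625 ng/mL·hr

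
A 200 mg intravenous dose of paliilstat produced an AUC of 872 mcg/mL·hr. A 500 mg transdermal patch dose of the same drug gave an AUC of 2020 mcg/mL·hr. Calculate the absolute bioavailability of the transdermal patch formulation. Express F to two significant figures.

F = 0.93

F = (AUC_ev / D_ev) / (AUC_iv / D_iv)
  = (2020/500) / (872/200)
  = 4.04 / 4.36 = 0.9266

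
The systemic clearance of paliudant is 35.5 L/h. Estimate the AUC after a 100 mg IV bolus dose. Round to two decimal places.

AUC = 2.82 mg/L·h

AUC_0→∞ = Dose_iv / CL
        = 100 / 35.5 = 2.8169 mg/L·h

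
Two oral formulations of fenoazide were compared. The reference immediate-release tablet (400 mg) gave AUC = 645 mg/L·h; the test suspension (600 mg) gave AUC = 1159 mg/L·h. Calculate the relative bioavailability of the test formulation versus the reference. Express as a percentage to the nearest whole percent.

F_rel = 120%

F_rel = (AUC_test/D_test) / (AUC_ref/D_ref)
      = (1159/600) / (645/400)
      = 1.93167 / 1.6125 = 1.1979 = 119.79%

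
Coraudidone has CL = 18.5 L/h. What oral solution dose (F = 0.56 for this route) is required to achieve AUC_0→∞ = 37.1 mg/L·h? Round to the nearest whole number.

Dose = 1226 mg

Dose = CL × AUC_0→∞ / F
     = 18.5 × 37.1 / 0.56 = 1225.625 mg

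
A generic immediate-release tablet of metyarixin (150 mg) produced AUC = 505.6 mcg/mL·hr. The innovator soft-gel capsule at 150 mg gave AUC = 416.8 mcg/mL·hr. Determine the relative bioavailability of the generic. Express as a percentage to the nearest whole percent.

F_rel = 121%

F_rel = (AUC_test/D_test) / (AUC_ref/D_ref)
      = (505.6/150) / (416.8/150)
      = 3.37067 / 2.77867 = 1.2131 = 121.31%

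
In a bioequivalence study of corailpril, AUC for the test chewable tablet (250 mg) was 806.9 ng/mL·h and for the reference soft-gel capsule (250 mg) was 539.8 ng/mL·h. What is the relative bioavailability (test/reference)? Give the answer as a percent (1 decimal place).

F_rel = 149.5%

F_rel = (AUC_test/D_test) / (AUC_ref/D_ref)
      = (806.9/250) / (539.8/250)
      = 3.2276 / 2.1592 = 1.4948 = 149.48%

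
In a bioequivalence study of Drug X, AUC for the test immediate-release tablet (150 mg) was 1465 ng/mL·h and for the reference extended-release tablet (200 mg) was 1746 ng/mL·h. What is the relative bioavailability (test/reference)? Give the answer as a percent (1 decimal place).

F_rel = (AUC_test/D_test) / (AUC_ref/D_ref)
      = (1465/150) / (1746/200)
      = 9.76667 / 8.73 = 1.1187 = 111.87%

F_rel = 111.9%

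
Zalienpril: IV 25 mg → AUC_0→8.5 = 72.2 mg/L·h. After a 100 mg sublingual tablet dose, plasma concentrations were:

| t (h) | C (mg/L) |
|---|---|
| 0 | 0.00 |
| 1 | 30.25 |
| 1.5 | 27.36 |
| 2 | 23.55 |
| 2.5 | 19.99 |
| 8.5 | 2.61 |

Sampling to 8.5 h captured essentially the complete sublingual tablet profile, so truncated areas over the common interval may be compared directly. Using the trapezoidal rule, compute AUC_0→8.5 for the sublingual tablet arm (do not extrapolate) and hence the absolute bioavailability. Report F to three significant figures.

F = 0.419

Trapezoidal AUC_0→8.5 (sublingual tablet):
  [0→1]: (0.00+30.25)/2 × 1 = 15.125
  [1→1.5]: (30.25+27.36)/2 × 0.5 = 14.4025
  [1.5→2]: (27.36+23.55)/2 × 0.5 = 12.7275
  [2→2.5]: (23.55+19.99)/2 × 0.5 = 10.885
  [2.5→8.5]: (19.99+2.61)/2 × 6 = 67.8
  Sum = 120.94 mg/L·h
F = (AUC_ev/D_ev)/(AUC_iv/D_iv) = (120.94/100)/(72.2/25) = 1.2094/2.888 = 0.4188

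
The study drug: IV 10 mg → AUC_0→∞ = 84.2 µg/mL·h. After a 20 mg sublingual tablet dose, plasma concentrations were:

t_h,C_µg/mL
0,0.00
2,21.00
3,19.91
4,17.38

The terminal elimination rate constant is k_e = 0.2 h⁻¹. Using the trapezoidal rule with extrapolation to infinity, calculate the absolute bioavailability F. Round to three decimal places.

F = 0.873

Trapezoidal AUC_0→4 (sublingual tablet):
  [0→2]: (0.00+21.00)/2 × 2 = 21.0
  [2→3]: (21.00+19.91)/2 × 1 = 20.455
  [3→4]: (19.91+17.38)/2 × 1 = 18.645
  Sum = 60.1 µg/mL·h
Tail: C_last/k_e = 17.38/0.2 = 86.900
AUC_0→∞ (sublingual tablet) = 60.1 + 86.900 = 147.0 µg/mL·h
F = (AUC_ev/D_ev)/(AUC_iv/D_iv) = (147.0/20)/(84.2/10) = 7.35/8.42 = 0.8729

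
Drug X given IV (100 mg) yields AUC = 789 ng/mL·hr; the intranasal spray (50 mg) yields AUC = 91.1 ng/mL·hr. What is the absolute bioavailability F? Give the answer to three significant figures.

F = (AUC_ev / D_ev) / (AUC_iv / D_iv)
  = (91.1/50) / (789/100)
  = 1.822 / 7.89 = 0.2309

F = 0.231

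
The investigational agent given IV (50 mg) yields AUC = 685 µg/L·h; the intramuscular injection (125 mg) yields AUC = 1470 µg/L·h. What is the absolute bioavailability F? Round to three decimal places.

F = (AUC_ev / D_ev) / (AUC_iv / D_iv)
  = (1470/125) / (685/50)
  = 11.76 / 13.7 = 0.8584

F = 0.858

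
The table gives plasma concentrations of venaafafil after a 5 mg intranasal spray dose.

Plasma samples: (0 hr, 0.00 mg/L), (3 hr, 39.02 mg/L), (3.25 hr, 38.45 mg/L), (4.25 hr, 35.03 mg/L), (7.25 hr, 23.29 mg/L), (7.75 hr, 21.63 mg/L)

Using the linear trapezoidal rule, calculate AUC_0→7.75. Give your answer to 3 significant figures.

AUC = 204 mg/L·hr

Trapezoidal AUC_0→7.75:
  [0→3]: (0.00+39.02)/2 × 3 = 58.53
  [3→3.25]: (39.02+38.45)/2 × 0.25 = 9.68375
  [3.25→4.25]: (38.45+35.03)/2 × 1 = 36.74
  [4.25→7.25]: (35.03+23.29)/2 × 3 = 87.48
  [7.25→7.75]: (23.29+21.63)/2 × 0.5 = 11.23
  Sum = 203.66375 mg/L·hr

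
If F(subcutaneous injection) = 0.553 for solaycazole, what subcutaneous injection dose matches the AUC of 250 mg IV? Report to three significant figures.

For equal systemic exposure: F × D_ev = D_iv
D_ev = D_iv / F = 250 / 0.553 = 452.08 mg

D_subcutaneous = 452 mg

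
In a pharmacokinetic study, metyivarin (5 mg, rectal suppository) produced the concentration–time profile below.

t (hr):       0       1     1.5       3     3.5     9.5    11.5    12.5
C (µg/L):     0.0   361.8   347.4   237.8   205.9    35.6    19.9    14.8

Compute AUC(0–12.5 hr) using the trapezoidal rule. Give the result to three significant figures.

AUC = 1710 µg/L·hr

Trapezoidal AUC_0→12.5:
  [0→1]: (0.0+361.8)/2 × 1 = 180.9
  [1→1.5]: (361.8+347.4)/2 × 0.5 = 177.3
  [1.5→3]: (347.4+237.8)/2 × 1.5 = 438.9
  [3→3.5]: (237.8+205.9)/2 × 0.5 = 110.925
  [3.5→9.5]: (205.9+35.6)/2 × 6 = 724.5
  [9.5→11.5]: (35.6+19.9)/2 × 2 = 55.5
  [11.5→12.5]: (19.9+14.8)/2 × 1 = 17.35
  Sum = 1705.375 µg/L·hr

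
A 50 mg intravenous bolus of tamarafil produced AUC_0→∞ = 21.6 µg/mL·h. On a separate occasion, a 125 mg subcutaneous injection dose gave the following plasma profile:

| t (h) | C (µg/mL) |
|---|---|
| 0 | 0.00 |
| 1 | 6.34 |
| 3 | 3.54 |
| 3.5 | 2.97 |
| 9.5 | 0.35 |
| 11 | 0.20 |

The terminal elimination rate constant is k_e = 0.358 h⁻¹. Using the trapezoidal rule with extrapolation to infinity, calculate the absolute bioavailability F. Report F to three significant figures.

Trapezoidal AUC_0→11 (subcutaneous injection):
  [0→1]: (0.00+6.34)/2 × 1 = 3.17
  [1→3]: (6.34+3.54)/2 × 2 = 9.88
  [3→3.5]: (3.54+2.97)/2 × 0.5 = 1.6275
  [3.5→9.5]: (2.97+0.35)/2 × 6 = 9.96
  [9.5→11]: (0.35+0.20)/2 × 1.5 = 0.4125
  Sum = 25.05 µg/mL·h
Tail: C_last/k_e = 0.20/0.358 = 0.559
AUC_0→∞ (subcutaneous injection) = 25.05 + 0.559 = 25.609 µg/mL·h
F = (AUC_ev/D_ev)/(AUC_iv/D_iv) = (25.609/125)/(21.6/50) = 0.204872/0.432 = 0.4742

F = 0.474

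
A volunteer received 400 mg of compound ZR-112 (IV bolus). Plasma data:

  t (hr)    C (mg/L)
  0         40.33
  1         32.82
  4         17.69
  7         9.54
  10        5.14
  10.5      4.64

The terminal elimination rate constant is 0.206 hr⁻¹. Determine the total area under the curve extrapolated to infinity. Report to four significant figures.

Trapezoidal AUC_0→10.5:
  [0→1]: (40.33+32.82)/2 × 1 = 36.575
  [1→4]: (32.82+17.69)/2 × 3 = 75.765
  [4→7]: (17.69+9.54)/2 × 3 = 40.845
  [7→10]: (9.54+5.14)/2 × 3 = 22.02
  [10→10.5]: (5.14+4.64)/2 × 0.5 = 2.445
  Sum = 177.65 mg/L·hr
Extrapolated tail: C_last / k_e = 4.64 / 0.206 = 22.524
AUC_0→∞ = 177.65 + 22.524 = 200.174 mg/L·hr

AUC = 200.2 mg/L·hr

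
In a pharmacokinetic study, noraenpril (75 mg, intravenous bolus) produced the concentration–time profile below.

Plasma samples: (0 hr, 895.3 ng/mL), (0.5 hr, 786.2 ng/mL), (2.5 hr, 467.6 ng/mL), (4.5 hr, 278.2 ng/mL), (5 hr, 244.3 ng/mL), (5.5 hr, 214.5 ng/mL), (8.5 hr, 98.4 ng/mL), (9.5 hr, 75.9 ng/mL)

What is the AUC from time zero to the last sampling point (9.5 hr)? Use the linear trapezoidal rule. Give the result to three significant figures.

AUC = 3220 ng/mL·hr

Trapezoidal AUC_0→9.5:
  [0→0.5]: (895.3+786.2)/2 × 0.5 = 420.375
  [0.5→2.5]: (786.2+467.6)/2 × 2 = 1253.8
  [2.5→4.5]: (467.6+278.2)/2 × 2 = 745.8
  [4.5→5]: (278.2+244.3)/2 × 0.5 = 130.625
  [5→5.5]: (244.3+214.5)/2 × 0.5 = 114.7
  [5.5→8.5]: (214.5+98.4)/2 × 3 = 469.35
  [8.5→9.5]: (98.4+75.9)/2 × 1 = 87.15
  Sum = 3221.8 ng/mL·hr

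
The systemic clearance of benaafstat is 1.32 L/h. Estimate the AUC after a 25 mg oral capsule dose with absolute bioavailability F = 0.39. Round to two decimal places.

AUC = 7.39 mg/L·h

AUC_0→∞ = F × Dose / CL
        = 0.39 × 25 / 1.32 = 7.38636 mg/L·h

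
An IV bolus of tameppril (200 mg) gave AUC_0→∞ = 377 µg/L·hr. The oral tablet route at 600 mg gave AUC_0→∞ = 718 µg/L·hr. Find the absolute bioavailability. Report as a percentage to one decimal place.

F = 63.5%

F = (AUC_ev / D_ev) / (AUC_iv / D_iv)
  = (718/600) / (377/200)
  = 1.19667 / 1.885 = 0.6348
  = 63.48%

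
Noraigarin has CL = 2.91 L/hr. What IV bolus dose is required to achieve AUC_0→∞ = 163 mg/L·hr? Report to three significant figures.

Dose = 474 mg

Dose_iv = CL × AUC_0→∞
     = 2.91 × 163 = 474.33 mg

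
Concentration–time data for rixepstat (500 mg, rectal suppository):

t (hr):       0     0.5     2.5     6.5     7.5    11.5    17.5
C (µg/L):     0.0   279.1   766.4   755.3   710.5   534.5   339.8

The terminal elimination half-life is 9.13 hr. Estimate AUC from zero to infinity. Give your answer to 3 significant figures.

Trapezoidal AUC_0→17.5:
  [0→0.5]: (0.0+279.1)/2 × 0.5 = 69.775
  [0.5→2.5]: (279.1+766.4)/2 × 2 = 1045.5
  [2.5→6.5]: (766.4+755.3)/2 × 4 = 3043.4
  [6.5→7.5]: (755.3+710.5)/2 × 1 = 732.9
  [7.5→11.5]: (710.5+534.5)/2 × 4 = 2490.0
  [11.5→17.5]: (534.5+339.8)/2 × 6 = 2622.9
  Sum = 10004.475 µg/L·hr
k_e = ln2 / t½ = 0.693147 / 9.13 = 0.0759 hr^-1
Extrapolated tail: C_last / k_e = 339.8 / 0.0759 = 4476.943
AUC_0→∞ = 10004.475 + 4476.943 = 14481.418 µg/L·hr

AUC = 14500 µg/L·hr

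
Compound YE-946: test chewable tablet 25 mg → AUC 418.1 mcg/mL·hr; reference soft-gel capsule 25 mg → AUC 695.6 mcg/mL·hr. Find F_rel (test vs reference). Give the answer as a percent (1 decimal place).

F_rel = 60.1%

F_rel = (AUC_test/D_test) / (AUC_ref/D_ref)
      = (418.1/25) / (695.6/25)
      = 16.724 / 27.824 = 0.6011 = 60.11%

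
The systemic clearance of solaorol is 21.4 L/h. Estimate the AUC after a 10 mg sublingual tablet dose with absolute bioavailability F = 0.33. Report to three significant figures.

AUC_0→∞ = F × Dose / CL
        = 0.33 × 10 / 21.4 = 0.154206 mg/L·h

AUC = 0.154 mg/L·h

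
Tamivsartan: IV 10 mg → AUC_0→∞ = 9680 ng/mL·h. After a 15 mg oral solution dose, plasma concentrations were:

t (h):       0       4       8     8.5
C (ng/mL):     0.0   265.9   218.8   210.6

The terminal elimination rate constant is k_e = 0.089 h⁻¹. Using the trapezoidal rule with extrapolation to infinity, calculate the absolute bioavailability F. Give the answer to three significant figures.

F = 0.274

Trapezoidal AUC_0→8.5 (oral solution):
  [0→4]: (0.0+265.9)/2 × 4 = 531.8
  [4→8]: (265.9+218.8)/2 × 4 = 969.4
  [8→8.5]: (218.8+210.6)/2 × 0.5 = 107.35
  Sum = 1608.55 ng/mL·h
Tail: C_last/k_e = 210.6/0.089 = 2366.292
AUC_0→∞ (oral solution) = 1608.55 + 2366.292 = 3974.842 ng/mL·h
F = (AUC_ev/D_ev)/(AUC_iv/D_iv) = (3974.842/15)/(9680/10) = 264.989/968 = 0.2737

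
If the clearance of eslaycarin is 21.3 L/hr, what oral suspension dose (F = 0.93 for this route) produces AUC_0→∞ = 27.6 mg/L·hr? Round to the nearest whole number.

Dose = CL × AUC_0→∞ / F
     = 21.3 × 27.6 / 0.93 = 632.129 mg

Dose = 632 mg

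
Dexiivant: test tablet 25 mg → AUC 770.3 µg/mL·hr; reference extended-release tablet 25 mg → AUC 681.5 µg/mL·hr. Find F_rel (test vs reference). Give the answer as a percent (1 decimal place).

F_rel = 113.0%

F_rel = (AUC_test/D_test) / (AUC_ref/D_ref)
      = (770.3/25) / (681.5/25)
      = 30.812 / 27.26 = 1.1303 = 113.03%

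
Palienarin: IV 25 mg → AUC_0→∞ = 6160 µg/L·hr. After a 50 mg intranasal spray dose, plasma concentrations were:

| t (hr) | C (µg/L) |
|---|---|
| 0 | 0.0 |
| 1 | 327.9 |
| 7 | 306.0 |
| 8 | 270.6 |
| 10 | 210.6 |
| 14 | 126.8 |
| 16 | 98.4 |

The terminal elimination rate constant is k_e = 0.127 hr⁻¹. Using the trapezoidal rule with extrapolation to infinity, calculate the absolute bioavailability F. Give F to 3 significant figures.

F = 0.366

Trapezoidal AUC_0→16 (intranasal spray):
  [0→1]: (0.0+327.9)/2 × 1 = 163.95
  [1→7]: (327.9+306.0)/2 × 6 = 1901.7
  [7→8]: (306.0+270.6)/2 × 1 = 288.3
  [8→10]: (270.6+210.6)/2 × 2 = 481.2
  [10→14]: (210.6+126.8)/2 × 4 = 674.8
  [14→16]: (126.8+98.4)/2 × 2 = 225.2
  Sum = 3735.15 µg/L·hr
Tail: C_last/k_e = 98.4/0.127 = 774.803
AUC_0→∞ (intranasal spray) = 3735.15 + 774.803 = 4509.953 µg/L·hr
F = (AUC_ev/D_ev)/(AUC_iv/D_iv) = (4509.953/50)/(6160/25) = 90.19906/246.4 = 0.3661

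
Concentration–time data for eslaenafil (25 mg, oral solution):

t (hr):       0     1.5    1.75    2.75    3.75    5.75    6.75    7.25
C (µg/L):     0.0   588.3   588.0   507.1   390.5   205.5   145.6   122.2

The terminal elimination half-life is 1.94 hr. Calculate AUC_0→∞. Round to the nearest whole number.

Trapezoidal AUC_0→7.25:
  [0→1.5]: (0.0+588.3)/2 × 1.5 = 441.225
  [1.5→1.75]: (588.3+588.0)/2 × 0.25 = 147.0375
  [1.75→2.75]: (588.0+507.1)/2 × 1 = 547.55
  [2.75→3.75]: (507.1+390.5)/2 × 1 = 448.8
  [3.75→5.75]: (390.5+205.5)/2 × 2 = 596.0
  [5.75→6.75]: (205.5+145.6)/2 × 1 = 175.55
  [6.75→7.25]: (145.6+122.2)/2 × 0.5 = 66.95
  Sum = 2423.1125 µg/L·hr
k_e = ln2 / t½ = 0.693147 / 1.94 = 0.3573 hr^-1
Extrapolated tail: C_last / k_e = 122.2 / 0.3573 = 342.010
AUC_0→∞ = 2423.1125 + 342.010 = 2765.1225 µg/L·hr

AUC = 2765 µg/L·hr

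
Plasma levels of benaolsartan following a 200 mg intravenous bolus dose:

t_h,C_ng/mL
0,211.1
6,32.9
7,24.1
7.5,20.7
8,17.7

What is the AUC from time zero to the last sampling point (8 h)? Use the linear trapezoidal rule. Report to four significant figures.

AUC = 781.3 ng/mL·h

Trapezoidal AUC_0→8:
  [0→6]: (211.1+32.9)/2 × 6 = 732.0
  [6→7]: (32.9+24.1)/2 × 1 = 28.5
  [7→7.5]: (24.1+20.7)/2 × 0.5 = 11.2
  [7.5→8]: (20.7+17.7)/2 × 0.5 = 9.6
  Sum = 781.3 ng/mL·h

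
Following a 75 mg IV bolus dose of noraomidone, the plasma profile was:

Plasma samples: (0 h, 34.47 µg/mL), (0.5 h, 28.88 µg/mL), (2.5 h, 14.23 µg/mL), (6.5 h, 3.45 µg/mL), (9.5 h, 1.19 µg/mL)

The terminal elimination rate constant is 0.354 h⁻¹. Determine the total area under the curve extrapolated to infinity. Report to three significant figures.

Trapezoidal AUC_0→9.5:
  [0→0.5]: (34.47+28.88)/2 × 0.5 = 15.8375
  [0.5→2.5]: (28.88+14.23)/2 × 2 = 43.11
  [2.5→6.5]: (14.23+3.45)/2 × 4 = 35.36
  [6.5→9.5]: (3.45+1.19)/2 × 3 = 6.96
  Sum = 101.2675 µg/mL·h
Extrapolated tail: C_last / k_e = 1.19 / 0.354 = 3.362
AUC_0→∞ = 101.2675 + 3.362 = 104.6295 µg/mL·h

AUC = 105 µg/mL·h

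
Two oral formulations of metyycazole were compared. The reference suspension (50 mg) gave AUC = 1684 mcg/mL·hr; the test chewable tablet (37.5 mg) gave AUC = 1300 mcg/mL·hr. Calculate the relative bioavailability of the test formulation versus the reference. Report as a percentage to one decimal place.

F_rel = (AUC_test/D_test) / (AUC_ref/D_ref)
      = (1300/37.5) / (1684/50)
      = 34.6667 / 33.68 = 1.0293 = 102.93%

F_rel = 102.9%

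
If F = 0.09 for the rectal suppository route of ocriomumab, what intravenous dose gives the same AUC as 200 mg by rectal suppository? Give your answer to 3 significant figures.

Systemic exposure from an extravascular dose = F × D_ev, so the equivalent IV dose is F × D_ev.
D_iv = F × D_ev = 0.09 × 200 = 18 mg

D_iv = 18.0 mg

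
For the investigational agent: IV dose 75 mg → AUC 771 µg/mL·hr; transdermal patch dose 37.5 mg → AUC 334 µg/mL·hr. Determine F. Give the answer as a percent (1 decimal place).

F = (AUC_ev / D_ev) / (AUC_iv / D_iv)
  = (334/37.5) / (771/75)
  = 8.90667 / 10.28 = 0.8664
  = 86.64%

F = 86.6%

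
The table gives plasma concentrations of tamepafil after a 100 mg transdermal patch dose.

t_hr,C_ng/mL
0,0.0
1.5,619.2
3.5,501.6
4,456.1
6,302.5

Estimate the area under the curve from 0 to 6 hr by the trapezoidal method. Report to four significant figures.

AUC = 2583 ng/mL·hr

Trapezoidal AUC_0→6:
  [0→1.5]: (0.0+619.2)/2 × 1.5 = 464.4
  [1.5→3.5]: (619.2+501.6)/2 × 2 = 1120.8
  [3.5→4]: (501.6+456.1)/2 × 0.5 = 239.425
  [4→6]: (456.1+302.5)/2 × 2 = 758.6
  Sum = 2583.225 ng/mL·hr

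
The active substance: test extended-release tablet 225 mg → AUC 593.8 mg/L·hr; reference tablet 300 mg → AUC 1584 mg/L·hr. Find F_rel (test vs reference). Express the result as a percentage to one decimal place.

F_rel = 50.0%

F_rel = (AUC_test/D_test) / (AUC_ref/D_ref)
      = (593.8/225) / (1584/300)
      = 2.63911 / 5.28 = 0.4998 = 49.98%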